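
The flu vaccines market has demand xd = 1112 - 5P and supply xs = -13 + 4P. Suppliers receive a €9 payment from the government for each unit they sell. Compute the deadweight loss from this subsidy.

Pre-subsidy: 1112 - 5P = -13 + 4P gives P* = 125, x* = 487.
With the subsidy, sellers receive Ps = Pb + 9 for each unit, where Pb is the price buyers pay.
Supply in terms of Pb becomes xs = -13 + 4(Pb + 9) = 23 + 4Pb. Setting this equal to demand: 1112 - 5Pb = 23 + 4Pb, so Pb = 121.
Sellers receive Ps = 121 + 9 = 130; x' = 1112 − 5·121 = 507.
The subsidy expands output by 507 − 487 = 20 past the efficient level; on those units the gap between marginal cost and willingness to pay runs from 0 up to 9.
DWL = ½ × 9 × 20 = 90.

Deadweight loss = €90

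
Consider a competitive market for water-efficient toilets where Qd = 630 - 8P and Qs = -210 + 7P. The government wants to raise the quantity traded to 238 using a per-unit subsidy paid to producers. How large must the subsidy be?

Required subsidy s = 15 per unit

At Q = 238, invert demand for the buyer price: Pb = (630 − 238)/8 = 49; invert supply for the seller price: Ps = (238 − (-210))/7 = 64.
The subsidy must fill the gap: s = Ps − Pb = 64 − 49 = 15.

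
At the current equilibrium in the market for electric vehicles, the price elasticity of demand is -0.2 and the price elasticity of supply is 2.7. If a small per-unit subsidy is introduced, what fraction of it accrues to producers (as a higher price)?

For a small subsidy around the equilibrium, the benefit split depends on the relative slopes, which at a point are proportional to the elasticities.
Buyer share = εs/(εs + |εd|) = 2.7/(2.7 + 0.2) = 27/29; seller share = |εd|/(εs + |εd|) = 2/29.
So producers capture 2/29 of the subsidy.

Producer share = 2/29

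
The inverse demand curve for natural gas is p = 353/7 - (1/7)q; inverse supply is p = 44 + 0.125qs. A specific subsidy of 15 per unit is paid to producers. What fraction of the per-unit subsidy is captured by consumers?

Pre-subsidy: 353/7 - (1/7)q = 44 + 0.125q gives q* = 24 and p* = 47.
With the subsidy, sellers receive ps = pb + 15 for each unit, where pb is the price buyers pay.
On the curves, pb = 353/7 - (1/7)q and ps = 44 + 0.125q; the wedge ps − pb = 15 gives 44 + 0.125q − (353/7 - (1/7)q) = 15, so q' = 80.
Then pb = 353/7 − (1/7)·80 = 39 and ps = 44 + 0.125·80 = 54.
Buyers' price falls by p* − pb = 47 − 39 = 8; sellers' price rises by ps − p* = 54 − 47 = 7.
So consumers capture 8/15 = 8/15 of each unit of subsidy.

Consumer share = 8/15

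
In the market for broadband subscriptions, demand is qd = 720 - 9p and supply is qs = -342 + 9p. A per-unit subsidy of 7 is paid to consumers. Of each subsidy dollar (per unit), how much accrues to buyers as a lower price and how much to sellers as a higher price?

Buyers gain 3.5 per unit; sellers gain 3.5 per unit

Pre-subsidy: 720 - 9p = -342 + 9p gives p* = 59, q* = 189.
With the rebate, buyers effectively pay pb = ps − 7, where ps is the price sellers receive.
Demand in terms of ps becomes qd = 720 − 9(ps − 7) = 783 - 9ps. Setting this equal to supply: 783 - 9ps = -342 + 9ps, so ps = 62.5.
Buyers pay pb = 62.5 − 7 = 55.5; q' = -342 + 9·62.5 = 220.5.
Buyers' price falls by p* − pb = 59 − 55.5 = 3.5; sellers' price rises by ps − p* = 62.5 − 59 = 3.5.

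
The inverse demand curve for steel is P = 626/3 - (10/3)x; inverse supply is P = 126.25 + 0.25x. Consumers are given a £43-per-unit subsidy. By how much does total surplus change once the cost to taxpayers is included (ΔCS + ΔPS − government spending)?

Net change in total surplus = -£258

Pre-subsidy: 626/3 - (10/3)x = 126.25 + 0.25x gives x* = 23 and P* = 132.
With the rebate, buyers effectively pay Pb = Ps − 43, where Ps is the price sellers receive.
On the curves, Pb = 626/3 - (10/3)x and Ps = 126.25 + 0.25x; the wedge Ps − Pb = 43 gives 126.25 + 0.25x − (626/3 - (10/3)x) = 43, so x' = 35.
Then Pb = 626/3 − (10/3)·35 = 92 and Ps = 126.25 + 0.25·35 = 135.
ΔCS = ½(23 + 35)(132 − 92) = 1160; ΔPS = ½(23 + 35)(135 − 132) = 87.
Government spending = 43 × 35 = 1505.
Net change = 1160 + 87 − 1505 = -258. The loss equals the DWL triangle ½·43·12.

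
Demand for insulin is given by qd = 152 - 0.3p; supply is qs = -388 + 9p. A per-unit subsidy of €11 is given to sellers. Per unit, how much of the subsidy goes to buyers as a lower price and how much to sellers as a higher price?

Pre-subsidy: 152 - 0.3p = -388 + 9p gives p* = 1800/31, q* = 4172/31.
With the subsidy, sellers receive ps = pb + 11 for each unit, where pb is the price buyers pay.
Supply in terms of pb becomes qs = -388 + 9(pb + 11) = -289 + 9pb. Setting this equal to demand: 152 - 0.3pb = -289 + 9pb, so pb = 1470/31.
Sellers receive ps = 1470/31 + 11 = 1811/31; q' = 152 − 0.3·(1470/31) = 4271/31.
Buyers' price falls by p* − pb = 1800/31 − 1470/31 = 330/31; sellers' price rises by ps − p* = 1811/31 − 1800/31 = 11/31.

Buyers gain 330/31 per unit; sellers gain 11/31 per unit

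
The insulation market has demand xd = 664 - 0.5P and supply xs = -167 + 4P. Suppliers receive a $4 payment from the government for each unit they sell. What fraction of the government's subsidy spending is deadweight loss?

DWL / government spending = 8/5161

Pre-subsidy: 664 - 0.5P = -167 + 4P gives P* = 554/3, x* = 1715/3.
With the subsidy, sellers receive Ps = Pb + 4 for each unit, where Pb is the price buyers pay.
Supply in terms of Pb becomes xs = -167 + 4(Pb + 4) = -151 + 4Pb. Setting this equal to demand: 664 - 0.5Pb = -151 + 4Pb, so Pb = 1630/9.
Sellers receive Ps = 1630/9 + 4 = 1666/9; x' = 664 − 0.5·(1630/9) = 5161/9.
ΔCS = ½(1715/3 + 5161/9)(554/3 − 1630/9) = 164896/81; ΔPS = ½(1715/3 + 5161/9)(1666/9 − 554/3) = 20612/81.
Government spending = 4 × 5161/9 = 20644/9.
DWL = ½ × 4 × (5161/9 − 1715/3) = 32/9; fraction = (32/9) / (20644/9) = 8/5161.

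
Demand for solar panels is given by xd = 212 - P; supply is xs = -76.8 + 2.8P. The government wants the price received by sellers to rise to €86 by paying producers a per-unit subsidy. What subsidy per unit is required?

Required subsidy s = €38 per unit

At a seller price of 86, quantity supplied is -76.8 + 2.8·86 = 164.
Buyers absorb 164 only when they pay Pb with 212 − 1·Pb = 164, i.e. Pb = 48.
s = Ps − Pb = 86 − 48 = 38.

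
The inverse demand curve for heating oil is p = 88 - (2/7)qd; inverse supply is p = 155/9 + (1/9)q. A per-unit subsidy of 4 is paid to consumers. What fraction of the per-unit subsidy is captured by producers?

Pre-subsidy: 88 - (2/7)q = 155/9 + (1/9)q gives q* = 178.36 and p* = 37.04.
With the rebate, buyers effectively pay pb = ps − 4, where ps is the price sellers receive.
On the curves, pb = 88 - (2/7)q and ps = 155/9 + (1/9)q; the wedge ps − pb = 4 gives 155/9 + (1/9)q − (88 - (2/7)q) = 4, so q' = 188.44.
Then pb = 88 − (2/7)·188.44 = 34.16 and ps = 155/9 + (1/9)·188.44 = 38.16.
Buyers' price falls by p* − pb = 37.04 − 34.16 = 2.88; sellers' price rises by ps − p* = 38.16 − 37.04 = 1.12.
So producers capture 1.12/4 = 0.28 of each unit of subsidy.

Producer share = 0.28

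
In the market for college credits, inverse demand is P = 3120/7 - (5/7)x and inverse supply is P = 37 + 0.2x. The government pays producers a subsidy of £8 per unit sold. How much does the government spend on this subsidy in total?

Pre-subsidy: 3120/7 - (5/7)x = 37 + 0.2x gives x* = 447.03125 and P* = 126.40625.
With the subsidy, sellers receive Ps = Pb + 8 for each unit, where Pb is the price buyers pay.
On the curves, Pb = 3120/7 - (5/7)x and Ps = 37 + 0.2x; the wedge Ps − Pb = 8 gives 37 + 0.2x − (3120/7 - (5/7)x) = 8, so x' = 455.78125.
Then Pb = 3120/7 − (5/7)·455.78125 = 120.15625 and Ps = 37 + 0.2·455.78125 = 128.15625.
Government outlay = subsidy × quantity = 8 × 455.78125 = 3646.25.

Government cost = £3646.25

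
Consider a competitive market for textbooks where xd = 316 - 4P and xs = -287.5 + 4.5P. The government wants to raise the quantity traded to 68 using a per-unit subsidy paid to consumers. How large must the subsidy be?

At x = 68, invert demand for the buyer price: Pb = (316 − 68)/4 = 62; invert supply for the seller price: Ps = (68 − (-287.5))/4.5 = 79.
The subsidy must fill the gap: s = Ps − Pb = 79 − 62 = 17.

Required subsidy s = 17 per unit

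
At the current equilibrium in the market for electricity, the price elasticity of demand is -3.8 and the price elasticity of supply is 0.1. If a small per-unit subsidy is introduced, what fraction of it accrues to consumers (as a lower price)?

For a small subsidy around the equilibrium, the benefit split depends on the relative slopes, which at a point are proportional to the elasticities.
Buyer share = εs/(εs + |εd|) = 0.1/(0.1 + 3.8) = 1/39; seller share = |εd|/(εs + |εd|) = 38/39.

Consumer share = 1/39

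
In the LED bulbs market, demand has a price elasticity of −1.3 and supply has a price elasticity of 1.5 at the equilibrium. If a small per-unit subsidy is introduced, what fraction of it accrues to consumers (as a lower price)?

Consumer share = 15/28

For a small subsidy around the equilibrium, the benefit split depends on the relative slopes, which at a point are proportional to the elasticities.
Buyer share = εs/(εs + |εd|) = 1.5/(1.5 + 1.3) = 15/28; seller share = |εd|/(εs + |εd|) = 13/28.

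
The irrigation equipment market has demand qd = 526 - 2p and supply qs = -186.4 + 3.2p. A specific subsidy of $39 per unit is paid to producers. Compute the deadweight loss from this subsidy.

Pre-subsidy: 526 - 2p = -186.4 + 3.2p gives p* = 137, q* = 252.
With the subsidy, sellers receive ps = pb + 39 for each unit, where pb is the price buyers pay.
Supply in terms of pb becomes qs = -186.4 + 3.2(pb + 39) = -61.6 + 3.2pb. Setting this equal to demand: 526 - 2pb = -61.6 + 3.2pb, so pb = 113.
Sellers receive ps = 113 + 39 = 152; q' = 526 − 2·113 = 300.
The subsidy expands output by 300 − 252 = 48 past the efficient level; on those units the gap between marginal cost and willingness to pay runs from 0 up to 39.
DWL = ½ × 39 × 48 = 936.

Deadweight loss = $936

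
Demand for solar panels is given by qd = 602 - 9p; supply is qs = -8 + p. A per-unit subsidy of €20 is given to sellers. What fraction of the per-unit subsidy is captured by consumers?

Consumer share = 0.1

Pre-subsidy: 602 - 9p = -8 + p gives p* = 61, q* = 53.
With the subsidy, sellers receive ps = pb + 20 for each unit, where pb is the price buyers pay.
Supply in terms of pb becomes qs = -8 + 1(pb + 20) = 12 + pb. Setting this equal to demand: 602 - 9pb = 12 + pb, so pb = 59.
Sellers receive ps = 59 + 20 = 79; q' = 602 − 9·59 = 71.
Buyers' price falls by p* − pb = 61 − 59 = 2; sellers' price rises by ps − p* = 79 − 61 = 18.
So consumers capture 2/20 = 0.1 of each unit of subsidy.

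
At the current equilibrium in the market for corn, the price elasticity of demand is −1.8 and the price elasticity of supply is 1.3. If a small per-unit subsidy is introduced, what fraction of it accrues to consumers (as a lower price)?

For a small subsidy around the equilibrium, the benefit split depends on the relative slopes, which at a point are proportional to the elasticities.
Buyer share = εs/(εs + |εd|) = 1.3/(1.3 + 1.8) = 13/31; seller share = |εd|/(εs + |εd|) = 18/31.

Consumer share = 13/31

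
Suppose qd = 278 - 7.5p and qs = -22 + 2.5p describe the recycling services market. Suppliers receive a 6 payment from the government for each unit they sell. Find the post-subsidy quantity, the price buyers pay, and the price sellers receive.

q' = 64.25; buyers pay 28.5; sellers receive 34.5

Pre-subsidy: 278 - 7.5p = -22 + 2.5p gives p* = 30, q* = 53.
With the subsidy, sellers receive ps = pb + 6 for each unit, where pb is the price buyers pay.
Supply in terms of pb becomes qs = -22 + 2.5(pb + 6) = -7 + 2.5pb. Setting this equal to demand: 278 - 7.5pb = -7 + 2.5pb, so pb = 28.5.
Sellers receive ps = 28.5 + 6 = 34.5; q' = 278 − 7.5·28.5 = 64.25.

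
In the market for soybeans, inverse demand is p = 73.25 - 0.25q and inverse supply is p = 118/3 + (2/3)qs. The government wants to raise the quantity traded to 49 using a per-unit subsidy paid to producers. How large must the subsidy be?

At q = 49, from the demand curve buyers pay pb = 73.25 − 0.25·49 = 61; from the supply curve sellers need ps = 118/3 + (2/3)·49 = 72.
The subsidy must fill the gap: s = ps − pb = 72 − 61 = 11.

Required subsidy s = 11 per unit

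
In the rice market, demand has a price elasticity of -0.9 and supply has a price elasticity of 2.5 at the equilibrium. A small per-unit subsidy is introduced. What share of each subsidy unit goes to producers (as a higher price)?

For a small subsidy around the equilibrium, the benefit split depends on the relative slopes, which at a point are proportional to the elasticities.
Buyer share = εs/(εs + |εd|) = 2.5/(2.5 + 0.9) = 25/34; seller share = |εd|/(εs + |εd|) = 9/34.
So producers capture 9/34 of the subsidy.

Producer share = 9/34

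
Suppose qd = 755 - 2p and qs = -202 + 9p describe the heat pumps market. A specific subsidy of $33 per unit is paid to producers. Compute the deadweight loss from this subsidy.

Deadweight loss = $891

Pre-subsidy: 755 - 2p = -202 + 9p gives p* = 87, q* = 581.
With the subsidy, sellers receive ps = pb + 33 for each unit, where pb is the price buyers pay.
Supply in terms of pb becomes qs = -202 + 9(pb + 33) = 95 + 9pb. Setting this equal to demand: 755 - 2pb = 95 + 9pb, so pb = 60.
Sellers receive ps = 60 + 33 = 93; q' = 755 − 2·60 = 635.
The subsidy expands output by 635 − 581 = 54 past the efficient level; on those units the gap between marginal cost and willingness to pay runs from 0 up to 33.
DWL = ½ × 33 × 54 = 891.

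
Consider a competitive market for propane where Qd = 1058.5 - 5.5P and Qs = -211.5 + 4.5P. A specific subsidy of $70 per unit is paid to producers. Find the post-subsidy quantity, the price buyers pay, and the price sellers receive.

Pre-subsidy: 1058.5 - 5.5P = -211.5 + 4.5P gives P* = 127, Q* = 360.
With the subsidy, sellers receive Ps = Pb + 70 for each unit, where Pb is the price buyers pay.
Supply in terms of Pb becomes Qs = -211.5 + 4.5(Pb + 70) = 103.5 + 4.5Pb. Setting this equal to demand: 1058.5 - 5.5Pb = 103.5 + 4.5Pb, so Pb = 95.5.
Sellers receive Ps = 95.5 + 70 = 165.5; Q' = 1058.5 − 5.5·95.5 = 533.25.

Q' = 533.25; buyers pay $95.5; sellers receive $165.5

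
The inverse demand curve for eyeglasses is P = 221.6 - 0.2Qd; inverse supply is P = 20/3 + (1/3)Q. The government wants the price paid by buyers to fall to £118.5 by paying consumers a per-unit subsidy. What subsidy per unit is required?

Required subsidy s = £60 per unit

At a buyer price of 118.5, quantity demanded is 1108 − 5·118.5 = 515.5.
Sellers supply 515.5 only when they receive Ps = 20/3 + (1/3)·515.5 = 178.5.
s = Ps − Pb = 178.5 − 118.5 = 60.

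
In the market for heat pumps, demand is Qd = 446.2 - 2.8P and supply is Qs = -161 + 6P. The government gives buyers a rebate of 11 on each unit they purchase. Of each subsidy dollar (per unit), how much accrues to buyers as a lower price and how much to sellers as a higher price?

Buyers gain 7.5 per unit; sellers gain 3.5 per unit

Pre-subsidy: 446.2 - 2.8P = -161 + 6P gives P* = 69, Q* = 253.
With the rebate, buyers effectively pay Pb = Ps − 11, where Ps is the price sellers receive.
Demand in terms of Ps becomes Qd = 446.2 − 2.8(Ps − 11) = 477 - 2.8Ps. Setting this equal to supply: 477 - 2.8Ps = -161 + 6Ps, so Ps = 72.5.
Buyers pay Pb = 72.5 − 11 = 61.5; Q' = -161 + 6·72.5 = 274.
Buyers' price falls by P* − Pb = 69 − 61.5 = 7.5; sellers' price rises by Ps − P* = 72.5 − 69 = 3.5.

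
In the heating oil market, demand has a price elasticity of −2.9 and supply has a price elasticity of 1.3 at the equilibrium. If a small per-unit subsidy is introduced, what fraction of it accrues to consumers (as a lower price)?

Consumer share = 13/42

For a small subsidy around the equilibrium, the benefit split depends on the relative slopes, which at a point are proportional to the elasticities.
Buyer share = εs/(εs + |εd|) = 1.3/(1.3 + 2.9) = 13/42; seller share = |εd|/(εs + |εd|) = 29/42.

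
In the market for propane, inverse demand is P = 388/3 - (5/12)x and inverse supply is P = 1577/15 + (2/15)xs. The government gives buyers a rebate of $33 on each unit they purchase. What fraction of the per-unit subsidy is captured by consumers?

Consumer share = 25/33

Pre-subsidy: 388/3 - (5/12)x = 1577/15 + (2/15)x gives x* = 44 and P* = 111.
With the rebate, buyers effectively pay Pb = Ps − 33, where Ps is the price sellers receive.
On the curves, Pb = 388/3 - (5/12)x and Ps = 1577/15 + (2/15)x; the wedge Ps − Pb = 33 gives 1577/15 + (2/15)x − (388/3 - (5/12)x) = 33, so x' = 104.
Then Pb = 388/3 − (5/12)·104 = 86 and Ps = 1577/15 + (2/15)·104 = 119.
Buyers' price falls by P* − Pb = 111 − 86 = 25; sellers' price rises by Ps − P* = 119 − 111 = 8.
So consumers capture 25/33 = 25/33 of each unit of subsidy.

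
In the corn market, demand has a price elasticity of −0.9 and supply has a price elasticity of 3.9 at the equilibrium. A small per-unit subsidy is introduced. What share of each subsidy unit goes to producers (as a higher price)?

For a small subsidy around the equilibrium, the benefit split depends on the relative slopes, which at a point are proportional to the elasticities.
Buyer share = εs/(εs + |εd|) = 3.9/(3.9 + 0.9) = 0.8125; seller share = |εd|/(εs + |εd|) = 0.1875.
So producers capture 0.1875 of the subsidy.

Producer share = 0.1875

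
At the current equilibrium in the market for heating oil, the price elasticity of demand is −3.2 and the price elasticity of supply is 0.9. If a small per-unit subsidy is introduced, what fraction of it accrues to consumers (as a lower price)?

Consumer share = 9/41

For a small subsidy around the equilibrium, the benefit split depends on the relative slopes, which at a point are proportional to the elasticities.
Buyer share = εs/(εs + |εd|) = 0.9/(0.9 + 3.2) = 9/41; seller share = |εd|/(εs + |εd|) = 32/41.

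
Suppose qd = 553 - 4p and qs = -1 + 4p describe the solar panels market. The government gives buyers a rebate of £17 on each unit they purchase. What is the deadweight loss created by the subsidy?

Deadweight loss = £289

Pre-subsidy: 553 - 4p = -1 + 4p gives p* = 69.25, q* = 276.
With the rebate, buyers effectively pay pb = ps − 17, where ps is the price sellers receive.
Demand in terms of ps becomes qd = 553 − 4(ps − 17) = 621 - 4ps. Setting this equal to supply: 621 - 4ps = -1 + 4ps, so ps = 77.75.
Buyers pay pb = 77.75 − 17 = 60.75; q' = -1 + 4·77.75 = 310.
The subsidy expands output by 310 − 276 = 34 past the efficient level; on those units the gap between marginal cost and willingness to pay runs from 0 up to 17.
DWL = ½ × 17 × 34 = 289.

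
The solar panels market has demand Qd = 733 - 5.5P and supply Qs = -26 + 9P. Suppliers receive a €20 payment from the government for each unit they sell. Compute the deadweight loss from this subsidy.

Deadweight loss = 19800/29

Pre-subsidy: 733 - 5.5P = -26 + 9P gives P* = 1518/29, Q* = 12908/29.
With the subsidy, sellers receive Ps = Pb + 20 for each unit, where Pb is the price buyers pay.
Supply in terms of Pb becomes Qs = -26 + 9(Pb + 20) = 154 + 9Pb. Setting this equal to demand: 733 - 5.5Pb = 154 + 9Pb, so Pb = 1158/29.
Sellers receive Ps = 1158/29 + 20 = 1738/29; Q' = 733 − 5.5·(1158/29) = 14888/29.
The subsidy expands output by 14888/29 − 12908/29 = 1980/29 past the efficient level; on those units the gap between marginal cost and willingness to pay runs from 0 up to 20.
DWL = ½ × 20 × 1980/29 = 19800/29.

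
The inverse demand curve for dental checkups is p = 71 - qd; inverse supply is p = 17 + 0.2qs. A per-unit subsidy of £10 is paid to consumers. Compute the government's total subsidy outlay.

Pre-subsidy: 71 - q = 17 + 0.2q gives q* = 45 and p* = 26.
With the rebate, buyers effectively pay pb = ps − 10, where ps is the price sellers receive.
On the curves, pb = 71 - q and ps = 17 + 0.2q; the wedge ps − pb = 10 gives 17 + 0.2q − (71 - q) = 10, so q' = 160/3.
Then pb = 71 − 1·(160/3) = 53/3 and ps = 17 + 0.2·(160/3) = 83/3.
Government outlay = subsidy × quantity = 10 × 160/3 = 1600/3.

Government cost = 1600/3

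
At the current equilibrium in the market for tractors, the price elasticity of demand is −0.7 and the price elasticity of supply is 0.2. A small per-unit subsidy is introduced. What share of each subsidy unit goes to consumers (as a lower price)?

Consumer share = 2/9

For a small subsidy around the equilibrium, the benefit split depends on the relative slopes, which at a point are proportional to the elasticities.
Buyer share = εs/(εs + |εd|) = 0.2/(0.2 + 0.7) = 2/9; seller share = |εd|/(εs + |εd|) = 7/9.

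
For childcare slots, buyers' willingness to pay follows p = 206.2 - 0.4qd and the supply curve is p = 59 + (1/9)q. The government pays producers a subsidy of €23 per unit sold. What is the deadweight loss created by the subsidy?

Pre-subsidy: 206.2 - 0.4q = 59 + (1/9)q gives q* = 288 and p* = 91.
With the subsidy, sellers receive ps = pb + 23 for each unit, where pb is the price buyers pay.
On the curves, pb = 206.2 - 0.4q and ps = 59 + (1/9)q; the wedge ps − pb = 23 gives 59 + (1/9)q − (206.2 - 0.4q) = 23, so q' = 333.
Then pb = 206.2 − 0.4·333 = 73 and ps = 59 + (1/9)·333 = 96.
The subsidy expands output by 333 − 288 = 45 past the efficient level; on those units the gap between marginal cost and willingness to pay runs from 0 up to 23.
DWL = ½ × 23 × 45 = 517.5.

Deadweight loss = €517.5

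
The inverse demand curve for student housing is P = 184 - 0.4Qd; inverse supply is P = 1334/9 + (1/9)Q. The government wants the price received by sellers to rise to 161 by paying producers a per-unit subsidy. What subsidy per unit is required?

Required subsidy s = 23 per unit

At a seller price of 161, quantity supplied is -1334 + 9·161 = 115.
Buyers absorb 115 only when they pay Pb = 184 − 0.4·115 = 138.
s = Ps − Pb = 161 − 138 = 23.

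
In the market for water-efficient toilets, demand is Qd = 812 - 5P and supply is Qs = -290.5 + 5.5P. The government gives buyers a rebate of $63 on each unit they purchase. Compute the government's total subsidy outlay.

Pre-subsidy: 812 - 5P = -290.5 + 5.5P gives P* = 105, Q* = 287.
With the rebate, buyers effectively pay Pb = Ps − 63, where Ps is the price sellers receive.
Demand in terms of Ps becomes Qd = 812 − 5(Ps − 63) = 1127 - 5Ps. Setting this equal to supply: 1127 - 5Ps = -290.5 + 5.5Ps, so Ps = 135.
Buyers pay Pb = 135 − 63 = 72; Q' = -290.5 + 5.5·135 = 452.
Government outlay = subsidy × quantity = 63 × 452 = 28476.

Government cost = $28476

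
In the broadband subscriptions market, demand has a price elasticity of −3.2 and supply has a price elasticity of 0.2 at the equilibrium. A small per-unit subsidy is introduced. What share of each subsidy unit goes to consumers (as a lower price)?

For a small subsidy around the equilibrium, the benefit split depends on the relative slopes, which at a point are proportional to the elasticities.
Buyer share = εs/(εs + |εd|) = 0.2/(0.2 + 3.2) = 1/17; seller share = |εd|/(εs + |εd|) = 16/17.

Consumer share = 1/17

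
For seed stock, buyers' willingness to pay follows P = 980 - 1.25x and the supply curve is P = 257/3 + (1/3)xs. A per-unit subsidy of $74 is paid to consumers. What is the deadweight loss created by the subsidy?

Pre-subsidy: 980 - 1.25x = 257/3 + (1/3)x gives x* = 10732/19 and P* = 5205/19.
With the rebate, buyers effectively pay Pb = Ps − 74, where Ps is the price sellers receive.
On the curves, Pb = 980 - 1.25x and Ps = 257/3 + (1/3)x; the wedge Ps − Pb = 74 gives 257/3 + (1/3)x − (980 - 1.25x) = 74, so x' = 11620/19.
Then Pb = 980 − 1.25·(11620/19) = 4095/19 and Ps = 257/3 + (1/3)·(11620/19) = 5501/19.
The subsidy expands output by 11620/19 − 10732/19 = 888/19 past the efficient level; on those units the gap between marginal cost and willingness to pay runs from 0 up to 74.
DWL = ½ × 74 × 888/19 = 32856/19.

Deadweight loss = 32856/19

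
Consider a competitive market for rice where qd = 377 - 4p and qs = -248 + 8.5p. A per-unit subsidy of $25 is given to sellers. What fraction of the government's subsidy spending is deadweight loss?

Pre-subsidy: 377 - 4p = -248 + 8.5p gives p* = 50, q* = 177.
With the subsidy, sellers receive ps = pb + 25 for each unit, where pb is the price buyers pay.
Supply in terms of pb becomes qs = -248 + 8.5(pb + 25) = -35.5 + 8.5pb. Setting this equal to demand: 377 - 4pb = -35.5 + 8.5pb, so pb = 33.
Sellers receive ps = 33 + 25 = 58; q' = 377 − 4·33 = 245.
ΔCS = ½(177 + 245)(50 − 33) = 3587; ΔPS = ½(177 + 245)(58 − 50) = 1688.
Government spending = 25 × 245 = 6125.
DWL = ½ × 25 × (245 − 177) = 850; fraction = 850 / 6125 = 34/245.

DWL / government spending = 34/245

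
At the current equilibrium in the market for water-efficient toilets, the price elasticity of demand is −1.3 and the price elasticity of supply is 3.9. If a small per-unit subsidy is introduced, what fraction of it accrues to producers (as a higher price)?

For a small subsidy around the equilibrium, the benefit split depends on the relative slopes, which at a point are proportional to the elasticities.
Buyer share = εs/(εs + |εd|) = 3.9/(3.9 + 1.3) = 0.75; seller share = |εd|/(εs + |εd|) = 0.25.
So producers capture 0.25 of the subsidy.

Producer share = 0.25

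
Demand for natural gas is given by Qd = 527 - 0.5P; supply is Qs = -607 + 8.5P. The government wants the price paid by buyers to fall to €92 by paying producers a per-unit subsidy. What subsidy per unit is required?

Required subsidy s = €36 per unit

At a buyer price of 92, quantity demanded is 527 − 0.5·92 = 481.
Sellers supply 481 only when they receive Ps with -607 + 8.5·Ps = 481, i.e. Ps = 128.
s = Ps − Pb = 128 − 92 = 36.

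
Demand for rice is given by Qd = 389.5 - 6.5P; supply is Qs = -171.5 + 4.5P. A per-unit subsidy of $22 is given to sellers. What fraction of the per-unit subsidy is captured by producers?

Pre-subsidy: 389.5 - 6.5P = -171.5 + 4.5P gives P* = 51, Q* = 58.
With the subsidy, sellers receive Ps = Pb + 22 for each unit, where Pb is the price buyers pay.
Supply in terms of Pb becomes Qs = -171.5 + 4.5(Pb + 22) = -72.5 + 4.5Pb. Setting this equal to demand: 389.5 - 6.5Pb = -72.5 + 4.5Pb, so Pb = 42.
Sellers receive Ps = 42 + 22 = 64; Q' = 389.5 − 6.5·42 = 116.5.
Buyers' price falls by P* − Pb = 51 − 42 = 9; sellers' price rises by Ps − P* = 64 − 51 = 13.
So producers capture 13/22 = 13/22 of each unit of subsidy.

Producer share = 13/22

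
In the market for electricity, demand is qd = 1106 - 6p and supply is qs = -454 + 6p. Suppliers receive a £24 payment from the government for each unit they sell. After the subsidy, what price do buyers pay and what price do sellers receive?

Buyers pay £118; sellers receive £142

Pre-subsidy: 1106 - 6p = -454 + 6p gives p* = 130, q* = 326.
With the subsidy, sellers receive ps = pb + 24 for each unit, where pb is the price buyers pay.
Supply in terms of pb becomes qs = -454 + 6(pb + 24) = -310 + 6pb. Setting this equal to demand: 1106 - 6pb = -310 + 6pb, so pb = 118.
Sellers receive ps = 118 + 24 = 142; q' = 1106 − 6·118 = 398.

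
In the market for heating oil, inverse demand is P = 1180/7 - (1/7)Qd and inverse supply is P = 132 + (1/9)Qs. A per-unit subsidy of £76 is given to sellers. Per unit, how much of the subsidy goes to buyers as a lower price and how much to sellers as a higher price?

Pre-subsidy: 1180/7 - (1/7)Q = 132 + (1/9)Q gives Q* = 144 and P* = 148.
With the subsidy, sellers receive Ps = Pb + 76 for each unit, where Pb is the price buyers pay.
On the curves, Pb = 1180/7 - (1/7)Q and Ps = 132 + (1/9)Q; the wedge Ps − Pb = 76 gives 132 + (1/9)Q − (1180/7 - (1/7)Q) = 76, so Q' = 443.25.
Then Pb = 1180/7 − (1/7)·443.25 = 105.25 and Ps = 132 + (1/9)·443.25 = 181.25.
Buyers' price falls by P* − Pb = 148 − 105.25 = 42.75; sellers' price rises by Ps − P* = 181.25 − 148 = 33.25.

Buyers gain £42.75 per unit; sellers gain £33.25 per unit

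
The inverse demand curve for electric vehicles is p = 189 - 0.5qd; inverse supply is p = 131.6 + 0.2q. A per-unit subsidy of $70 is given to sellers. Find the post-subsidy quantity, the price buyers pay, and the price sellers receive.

Pre-subsidy: 189 - 0.5q = 131.6 + 0.2q gives q* = 82 and p* = 148.
With the subsidy, sellers receive ps = pb + 70 for each unit, where pb is the price buyers pay.
On the curves, pb = 189 - 0.5q and ps = 131.6 + 0.2q; the wedge ps − pb = 70 gives 131.6 + 0.2q − (189 - 0.5q) = 70, so q' = 182.
Then pb = 189 − 0.5·182 = 98 and ps = 131.6 + 0.2·182 = 168.

q' = 182; buyers pay $98; sellers receive $168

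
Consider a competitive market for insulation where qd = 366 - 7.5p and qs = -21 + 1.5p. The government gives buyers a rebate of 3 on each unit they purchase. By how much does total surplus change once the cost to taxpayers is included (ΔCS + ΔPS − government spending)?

Net change in total surplus = -5.625

Pre-subsidy: 366 - 7.5p = -21 + 1.5p gives p* = 43, q* = 43.5.
With the rebate, buyers effectively pay pb = ps − 3, where ps is the price sellers receive.
Demand in terms of ps becomes qd = 366 − 7.5(ps − 3) = 388.5 - 7.5ps. Setting this equal to supply: 388.5 - 7.5ps = -21 + 1.5ps, so ps = 45.5.
Buyers pay pb = 45.5 − 3 = 42.5; q' = -21 + 1.5·45.5 = 47.25.
ΔCS = ½(43.5 + 47.25)(43 − 42.5) = 22.6875; ΔPS = ½(43.5 + 47.25)(45.5 − 43) = 113.4375.
Government spending = 3 × 47.25 = 141.75.
Net change = 22.6875 + 113.4375 − 141.75 = -5.625. The loss equals the DWL triangle ½·3·3.75.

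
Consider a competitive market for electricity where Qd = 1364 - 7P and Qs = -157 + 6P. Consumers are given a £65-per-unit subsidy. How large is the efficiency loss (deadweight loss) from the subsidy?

Pre-subsidy: 1364 - 7P = -157 + 6P gives P* = 117, Q* = 545.
With the rebate, buyers effectively pay Pb = Ps − 65, where Ps is the price sellers receive.
Demand in terms of Ps becomes Qd = 1364 − 7(Ps − 65) = 1819 - 7Ps. Setting this equal to supply: 1819 - 7Ps = -157 + 6Ps, so Ps = 152.
Buyers pay Pb = 152 − 65 = 87; Q' = -157 + 6·152 = 755.
The subsidy expands output by 755 − 545 = 210 past the efficient level; on those units the gap between marginal cost and willingness to pay runs from 0 up to 65.
DWL = ½ × 65 × 210 = 6825.

Deadweight loss = £6825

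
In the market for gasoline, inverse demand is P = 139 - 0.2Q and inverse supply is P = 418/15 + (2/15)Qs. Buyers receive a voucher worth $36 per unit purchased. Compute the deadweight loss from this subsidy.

Deadweight loss = $1944

Pre-subsidy: 139 - 0.2Q = 418/15 + (2/15)Q gives Q* = 333.4 and P* = 72.32.
With the rebate, buyers effectively pay Pb = Ps − 36, where Ps is the price sellers receive.
On the curves, Pb = 139 - 0.2Q and Ps = 418/15 + (2/15)Q; the wedge Ps − Pb = 36 gives 418/15 + (2/15)Q − (139 - 0.2Q) = 36, so Q' = 441.4.
Then Pb = 139 − 0.2·441.4 = 50.72 and Ps = 418/15 + (2/15)·441.4 = 86.72.
The subsidy expands output by 441.4 − 333.4 = 108 past the efficient level; on those units the gap between marginal cost and willingness to pay runs from 0 up to 36.
DWL = ½ × 36 × 108 = 1944.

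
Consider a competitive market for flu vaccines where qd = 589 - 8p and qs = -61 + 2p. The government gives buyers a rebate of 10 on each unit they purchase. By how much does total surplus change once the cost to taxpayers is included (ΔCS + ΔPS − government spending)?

Net change in total surplus = -80

Pre-subsidy: 589 - 8p = -61 + 2p gives p* = 65, q* = 69.
With the rebate, buyers effectively pay pb = ps − 10, where ps is the price sellers receive.
Demand in terms of ps becomes qd = 589 − 8(ps − 10) = 669 - 8ps. Setting this equal to supply: 669 - 8ps = -61 + 2ps, so ps = 73.
Buyers pay pb = 73 − 10 = 63; q' = -61 + 2·73 = 85.
ΔCS = ½(69 + 85)(65 − 63) = 154; ΔPS = ½(69 + 85)(73 − 65) = 616.
Government spending = 10 × 85 = 850.
Net change = 154 + 616 − 850 = -80. The loss equals the DWL triangle ½·10·16.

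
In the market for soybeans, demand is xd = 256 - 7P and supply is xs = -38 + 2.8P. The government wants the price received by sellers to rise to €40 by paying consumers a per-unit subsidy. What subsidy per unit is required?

At a seller price of 40, quantity supplied is -38 + 2.8·40 = 74.
Buyers absorb 74 only when they pay Pb with 256 − 7·Pb = 74, i.e. Pb = 26.
s = Ps − Pb = 40 − 26 = 14.

Required subsidy s = €14 per unit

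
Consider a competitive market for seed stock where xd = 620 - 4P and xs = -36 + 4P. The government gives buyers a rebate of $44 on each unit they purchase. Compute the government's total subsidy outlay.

Government cost = $16720

Pre-subsidy: 620 - 4P = -36 + 4P gives P* = 82, x* = 292.
With the rebate, buyers effectively pay Pb = Ps − 44, where Ps is the price sellers receive.
Demand in terms of Ps becomes xd = 620 − 4(Ps − 44) = 796 - 4Ps. Setting this equal to supply: 796 - 4Ps = -36 + 4Ps, so Ps = 104.
Buyers pay Pb = 104 − 44 = 60; x' = -36 + 4·104 = 380.
Government outlay = subsidy × quantity = 44 × 380 = 16720.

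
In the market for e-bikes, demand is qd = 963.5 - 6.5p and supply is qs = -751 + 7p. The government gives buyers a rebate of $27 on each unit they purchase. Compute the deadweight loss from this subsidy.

Pre-subsidy: 963.5 - 6.5p = -751 + 7p gives p* = 127, q* = 138.
With the rebate, buyers effectively pay pb = ps − 27, where ps is the price sellers receive.
Demand in terms of ps becomes qd = 963.5 − 6.5(ps − 27) = 1139 - 6.5ps. Setting this equal to supply: 1139 - 6.5ps = -751 + 7ps, so ps = 140.
Buyers pay pb = 140 − 27 = 113; q' = -751 + 7·140 = 229.
The subsidy expands output by 229 − 138 = 91 past the efficient level; on those units the gap between marginal cost and willingness to pay runs from 0 up to 27.
DWL = ½ × 27 × 91 = 1228.5.

Deadweight loss = $1228.5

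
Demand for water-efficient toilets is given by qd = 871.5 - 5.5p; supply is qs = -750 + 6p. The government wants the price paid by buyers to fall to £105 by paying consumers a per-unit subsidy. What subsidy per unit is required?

Required subsidy s = £69 per unit

At a buyer price of 105, quantity demanded is 871.5 − 5.5·105 = 294.
Sellers supply 294 only when they receive ps with -750 + 6·ps = 294, i.e. ps = 174.
s = ps − pb = 174 − 105 = 69.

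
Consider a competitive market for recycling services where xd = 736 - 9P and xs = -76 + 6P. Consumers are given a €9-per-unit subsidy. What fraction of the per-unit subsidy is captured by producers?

Pre-subsidy: 736 - 9P = -76 + 6P gives P* = 812/15, x* = 248.8.
With the rebate, buyers effectively pay Pb = Ps − 9, where Ps is the price sellers receive.
Demand in terms of Ps becomes xd = 736 − 9(Ps − 9) = 817 - 9Ps. Setting this equal to supply: 817 - 9Ps = -76 + 6Ps, so Ps = 893/15.
Buyers pay Pb = 893/15 − 9 = 758/15; x' = -76 + 6·(893/15) = 281.2.
Buyers' price falls by P* − Pb = 812/15 − 758/15 = 3.6; sellers' price rises by Ps − P* = 893/15 − 812/15 = 5.4.
So producers capture 5.4/9 = 0.6 of each unit of subsidy.

Producer share = 0.6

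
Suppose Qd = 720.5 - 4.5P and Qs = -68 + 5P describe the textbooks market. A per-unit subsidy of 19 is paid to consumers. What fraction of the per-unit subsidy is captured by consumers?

Consumer share = 10/19

Pre-subsidy: 720.5 - 4.5P = -68 + 5P gives P* = 83, Q* = 347.
With the rebate, buyers effectively pay Pb = Ps − 19, where Ps is the price sellers receive.
Demand in terms of Ps becomes Qd = 720.5 − 4.5(Ps − 19) = 806 - 4.5Ps. Setting this equal to supply: 806 - 4.5Ps = -68 + 5Ps, so Ps = 92.
Buyers pay Pb = 92 − 19 = 73; Q' = -68 + 5·92 = 392.
Buyers' price falls by P* − Pb = 83 − 73 = 10; sellers' price rises by Ps − P* = 92 − 83 = 9.
So consumers capture 10/19 = 10/19 of each unit of subsidy.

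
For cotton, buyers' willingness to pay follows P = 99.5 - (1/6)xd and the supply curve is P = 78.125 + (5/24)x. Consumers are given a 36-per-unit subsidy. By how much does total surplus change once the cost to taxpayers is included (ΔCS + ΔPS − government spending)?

Pre-subsidy: 99.5 - (1/6)x = 78.125 + (5/24)x gives x* = 57 and P* = 90.
With the rebate, buyers effectively pay Pb = Ps − 36, where Ps is the price sellers receive.
On the curves, Pb = 99.5 - (1/6)x and Ps = 78.125 + (5/24)x; the wedge Ps − Pb = 36 gives 78.125 + (5/24)x − (99.5 - (1/6)x) = 36, so x' = 153.
Then Pb = 99.5 − (1/6)·153 = 74 and Ps = 78.125 + (5/24)·153 = 110.
ΔCS = ½(57 + 153)(90 − 74) = 1680; ΔPS = ½(57 + 153)(110 − 90) = 2100.
Government spending = 36 × 153 = 5508.
Net change = 1680 + 2100 − 5508 = -1728. The loss equals the DWL triangle ½·36·96.

Net change in total surplus = -1728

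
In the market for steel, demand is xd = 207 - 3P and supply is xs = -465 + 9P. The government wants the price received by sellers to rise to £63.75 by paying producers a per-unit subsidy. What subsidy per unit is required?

Required subsidy s = £31 per unit

At a seller price of 63.75, quantity supplied is -465 + 9·63.75 = 108.75.
Buyers absorb 108.75 only when they pay Pb with 207 − 3·Pb = 108.75, i.e. Pb = 32.75.
s = Ps − Pb = 63.75 − 32.75 = 31.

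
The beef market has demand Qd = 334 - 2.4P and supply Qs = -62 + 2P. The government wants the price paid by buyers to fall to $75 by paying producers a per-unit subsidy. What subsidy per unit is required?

Required subsidy s = $33 per unit

At a buyer price of 75, quantity demanded is 334 − 2.4·75 = 154.
Sellers supply 154 only when they receive Ps with -62 + 2·Ps = 154, i.e. Ps = 108.
s = Ps − Pb = 108 − 75 = 33.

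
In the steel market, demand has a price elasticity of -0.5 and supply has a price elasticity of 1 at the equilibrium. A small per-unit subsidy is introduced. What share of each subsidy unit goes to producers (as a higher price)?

For a small subsidy around the equilibrium, the benefit split depends on the relative slopes, which at a point are proportional to the elasticities.
Buyer share = εs/(εs + |εd|) = 1/(1 + 0.5) = 2/3; seller share = |εd|/(εs + |εd|) = 1/3.
So producers capture 1/3 of the subsidy.

Producer share = 1/3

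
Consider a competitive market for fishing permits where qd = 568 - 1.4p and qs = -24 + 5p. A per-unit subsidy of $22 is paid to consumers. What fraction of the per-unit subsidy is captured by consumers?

Consumer share = 0.78125

Pre-subsidy: 568 - 1.4p = -24 + 5p gives p* = 92.5, q* = 438.5.
With the rebate, buyers effectively pay pb = ps − 22, where ps is the price sellers receive.
Demand in terms of ps becomes qd = 568 − 1.4(ps − 22) = 598.8 - 1.4ps. Setting this equal to supply: 598.8 - 1.4ps = -24 + 5ps, so ps = 97.3125.
Buyers pay pb = 97.3125 − 22 = 75.3125; q' = -24 + 5·97.3125 = 462.5625.
Buyers' price falls by p* − pb = 92.5 − 75.3125 = 17.1875; sellers' price rises by ps − p* = 97.3125 − 92.5 = 4.8125.
So consumers capture 17.1875/22 = 0.78125 of each unit of subsidy.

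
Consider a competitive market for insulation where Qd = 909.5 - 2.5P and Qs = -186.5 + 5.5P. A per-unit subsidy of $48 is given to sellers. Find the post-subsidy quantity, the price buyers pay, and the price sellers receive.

Q' = 649.5; buyers pay $104; sellers receive $152

Pre-subsidy: 909.5 - 2.5P = -186.5 + 5.5P gives P* = 137, Q* = 567.
With the subsidy, sellers receive Ps = Pb + 48 for each unit, where Pb is the price buyers pay.
Supply in terms of Pb becomes Qs = -186.5 + 5.5(Pb + 48) = 77.5 + 5.5Pb. Setting this equal to demand: 909.5 - 2.5Pb = 77.5 + 5.5Pb, so Pb = 104.
Sellers receive Ps = 104 + 48 = 152; Q' = 909.5 − 2.5·104 = 649.5.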